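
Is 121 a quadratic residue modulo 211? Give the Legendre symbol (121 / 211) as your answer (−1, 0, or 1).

Euler's criterion: (121/211) ≡ 121^105 (mod 211).
121^2 ≡ 82 (mod 211)
121^4 ≡ 183 (mod 211)
121^8 ≡ 151 (mod 211)
121^16 ≡ 13 (mod 211)
121^32 ≡ 169 (mod 211)
121^64 ≡ 76 (mod 211)
121^105 = 121^(64+32+8+1) ≡ 1 (mod 211).
Result is 1, so (121/211) = 1.

1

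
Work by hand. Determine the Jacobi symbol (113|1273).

Reciprocity: 113 ≡ 1 and 1273 ≡ 1 (mod 4), so (113/1273) = +(1273/113).
Reduce top mod 113: now compute (30/113).
Pull out 2: since 113 ≡ 1 (mod 8), (2/113) = +1.
Reciprocity: 15 ≡ 3 and 113 ≡ 1 (mod 4), so (15/113) = +(113/15).
Reduce top mod 15: now compute (8/15).
Pull out 2^3: since 15 ≡ 7 (mod 8), (2/15) = +1, so (2/15)^3 = +1.
Reached (1/15) = 1. Collecting the sign flips along the way, the symbol is +1.

1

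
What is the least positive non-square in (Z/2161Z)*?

(2/2161) = +1, so 2 is a residue.
(3/2161) = +1, so 3 is a residue.
(4/2161) = +1, so 4 is a residue.
(5/2161) = +1, so 5 is a residue.
(6/2161) = +1, so 6 is a residue.
(7/2161) = −1, so 7 is the smallest positive non-residue mod 2161.

7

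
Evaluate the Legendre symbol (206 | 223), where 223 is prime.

-1

Pull out 2: since 223 ≡ 7 (mod 8), (2/223) = +1.
Reciprocity: 103 ≡ 3 and 223 ≡ 3 (mod 4), so (103/223) = −(223/103).
Reduce top mod 103: now compute (17/103).
Reciprocity: 17 ≡ 1 and 103 ≡ 3 (mod 4), so (17/103) = +(103/17).
Reduce top mod 17: now compute (1/17).
Reached (1/17) = 1. Collecting the sign flips along the way, the symbol is -1.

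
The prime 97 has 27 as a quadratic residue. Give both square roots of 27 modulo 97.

30, 67

97 ≡ 1 (mod 4), so we find a root by search.
Trying successive values, 30² = 900 ≡ 27 (mod 97). The other root is 97 − 30 = 67.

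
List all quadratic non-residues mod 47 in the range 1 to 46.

Square k = 1,…,23 (k and 47−k give the same square):
1²=1, 2²=4, 3²=9, 4²=16, 5²=25, 6²=36, 7²≡2, 8²≡17, 9²≡34, 10²≡6, 11²≡27, 12²≡3, 13²≡28, 14²≡8, 15²≡37, 16²≡21, 17²≡7, 18²≡42, 19²≡32, 20²≡24, 21²≡18, 22²≡14, 23²≡12 (mod 47).
The residues are {1, 2, 3, 4, 6, 7, 8, 9, 12, 14, 16, 17, 18, 21, 24, 25, 27, 28, 32, 34, 36, 37, 42}; the non-residues are the remaining 23 nonzero classes.

5 10 11 13 15 19 20 22 23 26 29 30 31 33 35 38 39 40 41 43 44 45 46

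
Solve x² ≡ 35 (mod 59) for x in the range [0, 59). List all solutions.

25, 34

Since 59 ≡ 3 (mod 4), a square root of 35 is 35^((59+1)/4) = 35^15 mod 59.
Repeated squaring: 35^2≡45, 35^4≡19, 35^8≡7 (mod 59).
35^15 = 35^(8+4+2+1) ≡ 25 (mod 59).
Check: 25² = 625 ≡ 35 (mod 59). The two roots are 25 and 34.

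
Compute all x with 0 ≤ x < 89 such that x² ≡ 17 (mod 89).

89 ≡ 1 (mod 4), so we find a root by search.
Trying successive values, 27² = 729 ≡ 17 (mod 89). The other root is 89 − 27 = 62.

27, 62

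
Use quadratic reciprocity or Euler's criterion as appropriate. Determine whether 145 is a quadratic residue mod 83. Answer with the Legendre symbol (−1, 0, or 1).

First reduce: 145 ≡ 62 (mod 83).
Pull out 2: since 83 ≡ 3 (mod 8), (2/83) = -1.
Reciprocity: 31 ≡ 3 and 83 ≡ 3 (mod 4), so (31/83) = −(83/31).
Reduce top mod 31: now compute (21/31).
Reciprocity: 21 ≡ 1 and 31 ≡ 3 (mod 4), so (21/31) = +(31/21).
Reduce top mod 21: now compute (10/21).
Pull out 2: since 21 ≡ 5 (mod 8), (2/21) = -1.
Reciprocity: 5 ≡ 1 and 21 ≡ 1 (mod 4), so (5/21) = +(21/5).
Reduce top mod 5: now compute (1/5).
Reached (1/5) = 1. Collecting the sign flips along the way, the symbol is -1.

-1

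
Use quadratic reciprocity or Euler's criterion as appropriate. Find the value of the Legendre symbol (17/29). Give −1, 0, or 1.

-1

Reciprocity: 17 ≡ 1 and 29 ≡ 1 (mod 4), so (17/29) = +(29/17).
Reduce top mod 17: now compute (12/17).
Pull out 2^2: since 17 ≡ 1 (mod 8), (2/17) = +1, so (2/17)^2 = +1.
Reciprocity: 3 ≡ 3 and 17 ≡ 1 (mod 4), so (3/17) = +(17/3).
Reduce top mod 3: now compute (2/3).
Pull out 2: since 3 ≡ 3 (mod 8), (2/3) = -1.
Reached (1/3) = 1. Collecting the sign flips along the way, the symbol is -1.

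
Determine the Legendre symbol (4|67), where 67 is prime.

Pull out 2^2: since 67 ≡ 3 (mod 8), (2/67) = -1, so (2/67)^2 = +1.
Reached (1/67) = 1. Collecting the sign flips along the way, the symbol is +1.

1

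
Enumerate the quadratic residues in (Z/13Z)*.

1 3 4 9 10 12

Square k = 1,…,6 (k and 13−k give the same square):
1²=1, 2²=4, 3²=9, 4²≡3, 5²≡12, 6²≡10 (mod 13).
So the quadratic residues mod 13 are {1, 3, 4, 9, 10, 12}.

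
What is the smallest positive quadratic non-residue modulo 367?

3

(2/367) = +1, so 2 is a residue.
(3/367) = −1, so 3 is the smallest positive non-residue mod 367.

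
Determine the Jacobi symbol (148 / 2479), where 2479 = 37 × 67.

0

Pull out 2^2: since 2479 ≡ 7 (mod 8), (2/2479) = +1, so (2/2479)^2 = +1.
Reciprocity: 37 ≡ 1 and 2479 ≡ 3 (mod 4), so (37/2479) = +(2479/37).
Reduce top mod 37: now compute (0/37).
Top reduces to 0: gcd > 1, so the symbol is 0.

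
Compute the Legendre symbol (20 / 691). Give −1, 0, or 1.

Euler's criterion: (20/691) ≡ 20^345 (mod 691).
20^2 ≡ 400 (mod 691)
20^4 ≡ 379 (mod 691)
20^8 ≡ 604 (mod 691)
20^16 ≡ 659 (mod 691)
20^32 ≡ 333 (mod 691)
20^64 ≡ 329 (mod 691)
20^128 ≡ 445 (mod 691)
20^256 ≡ 399 (mod 691)
20^345 = 20^(256+64+16+8+1) ≡ 1 (mod 691).
Result is 1, so (20/691) = 1.

1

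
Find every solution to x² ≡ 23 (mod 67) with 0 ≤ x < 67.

31, 36

Since 67 ≡ 3 (mod 4), a square root of 23 is 23^((67+1)/4) = 23^17 mod 67.
Repeated squaring: 23^2≡60, 23^4≡49, 23^8≡56, 23^16≡54 (mod 67).
23^17 = 23^(16+1) ≡ 36 (mod 67).
Check: 36² = 1296 ≡ 23 (mod 67). The two roots are 31 and 36.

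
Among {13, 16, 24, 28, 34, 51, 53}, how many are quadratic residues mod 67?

2

(13/67) = -1 → non-residue.
(16/67) = +1 → QR.
(24/67) = +1 → QR.
(28/67) = -1 → non-residue.
(34/67) = -1 → non-residue.
(51/67) = -1 → non-residue.
(53/67) = -1 → non-residue.
Total quadratic residues among the 7: 2.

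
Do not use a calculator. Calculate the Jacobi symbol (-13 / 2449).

-1

First reduce: -13 ≡ 2436 (mod 2449).
Pull out 2^2: since 2449 ≡ 1 (mod 8), (2/2449) = +1, so (2/2449)^2 = +1.
Reciprocity: 609 ≡ 1 and 2449 ≡ 1 (mod 4), so (609/2449) = +(2449/609).
Reduce top mod 609: now compute (13/609).
Reciprocity: 13 ≡ 1 and 609 ≡ 1 (mod 4), so (13/609) = +(609/13).
Reduce top mod 13: now compute (11/13).
Reciprocity: 11 ≡ 3 and 13 ≡ 1 (mod 4), so (11/13) = +(13/11).
Reduce top mod 11: now compute (2/11).
Pull out 2: since 11 ≡ 3 (mod 8), (2/11) = -1.
Reached (1/11) = 1. Collecting the sign flips along the way, the symbol is -1.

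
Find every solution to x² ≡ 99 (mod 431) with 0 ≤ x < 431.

31, 400

Since 431 ≡ 3 (mod 4), a square root of 99 is 99^((431+1)/4) = 99^108 mod 431.
Repeated squaring: 99^2≡319, 99^4≡45, 99^8≡301, 99^16≡91, 99^32≡92, 99^64≡275 (mod 431).
99^108 = 99^(64+32+8+4) ≡ 400 (mod 431).
Check: 400² = 160000 ≡ 99 (mod 431). The two roots are 31 and 400.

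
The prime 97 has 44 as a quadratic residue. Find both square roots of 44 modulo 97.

23, 74

97 ≡ 1 (mod 4), so we find a root by search.
Trying successive values, 23² = 529 ≡ 44 (mod 97). The other root is 97 − 23 = 74.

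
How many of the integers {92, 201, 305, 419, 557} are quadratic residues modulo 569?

(92/569) = -1 → non-residue.
(201/569) = -1 → non-residue.
(305/569) = +1 → QR.
(419/569) = -1 → non-residue.
(557/569) = -1 → non-residue.
Total quadratic residues among the 5: 1.

1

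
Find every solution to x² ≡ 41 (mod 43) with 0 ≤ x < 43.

16, 27

Since 43 ≡ 3 (mod 4), a square root of 41 is 41^((43+1)/4) = 41^11 mod 43.
Repeated squaring: 41^2≡4, 41^4≡16, 41^8≡41 (mod 43).
41^11 = 41^(8+2+1) ≡ 16 (mod 43).
Check: 16² = 256 ≡ 41 (mod 43). The two roots are 16 and 27.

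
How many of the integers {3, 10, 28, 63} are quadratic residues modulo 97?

1

(3/97) = +1 → QR.
(10/97) = -1 → non-residue.
(28/97) = -1 → non-residue.
(63/97) = -1 → non-residue.
Total quadratic residues among the 4: 1.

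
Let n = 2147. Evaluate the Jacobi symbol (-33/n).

First reduce: -33 ≡ 2114 (mod 2147).
Pull out 2: since 2147 ≡ 3 (mod 8), (2/2147) = -1.
Reciprocity: 1057 ≡ 1 and 2147 ≡ 3 (mod 4), so (1057/2147) = +(2147/1057).
Reduce top mod 1057: now compute (33/1057).
Reciprocity: 33 ≡ 1 and 1057 ≡ 1 (mod 4), so (33/1057) = +(1057/33).
Reduce top mod 33: now compute (1/33).
Reached (1/33) = 1. Collecting the sign flips along the way, the symbol is -1.

-1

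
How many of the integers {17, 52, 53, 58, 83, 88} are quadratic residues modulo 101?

4

(17/101) = +1 → QR.
(52/101) = +1 → QR.
(53/101) = -1 → non-residue.
(58/101) = +1 → QR.
(83/101) = -1 → non-residue.
(88/101) = +1 → QR.
Total quadratic residues among the 6: 4.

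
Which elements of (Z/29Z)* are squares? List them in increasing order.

Square k = 1,…,14 (k and 29−k give the same square):
1²=1, 2²=4, 3²=9, 4²=16, 5²=25, 6²≡7, 7²≡20, 8²≡6, 9²≡23, 10²≡13, 11²≡5, 12²≡28, 13²≡24, 14²≡22 (mod 29).
So the quadratic residues mod 29 are {1, 4, 5, 6, 7, 9, 13, 16, 20, 22, 23, 24, 25, 28}.

1 4 5 6 7 9 13 16 20 22 23 24 25 28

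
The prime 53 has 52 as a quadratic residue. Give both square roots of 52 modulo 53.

53 ≡ 1 (mod 4), so we find a root by search.
Trying successive values, 23² = 529 ≡ 52 (mod 53). The other root is 53 − 23 = 30.

23, 30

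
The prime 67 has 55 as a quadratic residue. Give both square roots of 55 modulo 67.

16, 51

Since 67 ≡ 3 (mod 4), a square root of 55 is 55^((67+1)/4) = 55^17 mod 67.
Repeated squaring: 55^2≡10, 55^4≡33, 55^8≡17, 55^16≡21 (mod 67).
55^17 = 55^(16+1) ≡ 16 (mod 67).
Check: 16² = 256 ≡ 55 (mod 67). The two roots are 16 and 51.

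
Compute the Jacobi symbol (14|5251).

Pull out 2: since 5251 ≡ 3 (mod 8), (2/5251) = -1.
Reciprocity: 7 ≡ 3 and 5251 ≡ 3 (mod 4), so (7/5251) = −(5251/7).
Reduce top mod 7: now compute (1/7).
Reached (1/7) = 1. Collecting the sign flips along the way, the symbol is +1.

1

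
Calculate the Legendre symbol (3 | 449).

-1

Reciprocity: 3 ≡ 3 and 449 ≡ 1 (mod 4), so (3/449) = +(449/3).
Reduce top mod 3: now compute (2/3).
Pull out 2: since 3 ≡ 3 (mod 8), (2/3) = -1.
Reached (1/3) = 1. Collecting the sign flips along the way, the symbol is -1.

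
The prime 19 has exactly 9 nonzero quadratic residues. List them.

Square k = 1,…,9 (k and 19−k give the same square):
1²=1, 2²=4, 3²=9, 4²=16, 5²≡6, 6²≡17, 7²≡11, 8²≡7, 9²≡5 (mod 19).
So the quadratic residues mod 19 are {1, 4, 5, 6, 7, 9, 11, 16, 17}.

1 4 5 6 7 9 11 16 17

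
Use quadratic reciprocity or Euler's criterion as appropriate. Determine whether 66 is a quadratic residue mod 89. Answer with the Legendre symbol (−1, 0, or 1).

Pull out 2: since 89 ≡ 1 (mod 8), (2/89) = +1.
Reciprocity: 33 ≡ 1 and 89 ≡ 1 (mod 4), so (33/89) = +(89/33).
Reduce top mod 33: now compute (23/33).
Reciprocity: 23 ≡ 3 and 33 ≡ 1 (mod 4), so (23/33) = +(33/23).
Reduce top mod 23: now compute (10/23).
Pull out 2: since 23 ≡ 7 (mod 8), (2/23) = +1.
Reciprocity: 5 ≡ 1 and 23 ≡ 3 (mod 4), so (5/23) = +(23/5).
Reduce top mod 5: now compute (3/5).
Reciprocity: 3 ≡ 3 and 5 ≡ 1 (mod 4), so (3/5) = +(5/3).
Reduce top mod 3: now compute (2/3).
Pull out 2: since 3 ≡ 3 (mod 8), (2/3) = -1.
Reached (1/3) = 1. Collecting the sign flips along the way, the symbol is -1.

-1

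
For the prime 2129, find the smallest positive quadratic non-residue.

(2/2129) = +1, so 2 is a residue.
(3/2129) = −1, so 3 is the smallest positive non-residue mod 2129.

3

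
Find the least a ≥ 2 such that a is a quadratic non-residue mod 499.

(2/499) = −1, so 2 is the smallest positive non-residue mod 499.

2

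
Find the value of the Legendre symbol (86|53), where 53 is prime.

First reduce: 86 ≡ 33 (mod 53).
Reciprocity: 33 ≡ 1 and 53 ≡ 1 (mod 4), so (33/53) = +(53/33).
Reduce top mod 33: now compute (20/33).
Pull out 2^2: since 33 ≡ 1 (mod 8), (2/33) = +1, so (2/33)^2 = +1.
Reciprocity: 5 ≡ 1 and 33 ≡ 1 (mod 4), so (5/33) = +(33/5).
Reduce top mod 5: now compute (3/5).
Reciprocity: 3 ≡ 3 and 5 ≡ 1 (mod 4), so (3/5) = +(5/3).
Reduce top mod 3: now compute (2/3).
Pull out 2: since 3 ≡ 3 (mod 8), (2/3) = -1.
Reached (1/3) = 1. Collecting the sign flips along the way, the symbol is -1.

-1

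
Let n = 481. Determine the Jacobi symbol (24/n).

Pull out 2^3: since 481 ≡ 1 (mod 8), (2/481) = +1, so (2/481)^3 = +1.
Reciprocity: 3 ≡ 3 and 481 ≡ 1 (mod 4), so (3/481) = +(481/3).
Reduce top mod 3: now compute (1/3).
Reached (1/3) = 1. Collecting the sign flips along the way, the symbol is +1.

1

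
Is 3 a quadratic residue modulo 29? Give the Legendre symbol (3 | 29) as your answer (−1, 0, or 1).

Euler's criterion: (3/29) ≡ 3^14 (mod 29).
3^2 ≡ 9 (mod 29)
3^4 ≡ 23 (mod 29)
3^8 ≡ 7 (mod 29)
3^14 = 3^(8+4+2) ≡ 28 (mod 29).
Result is 28 ≡ −1, so (3/29) = −1.

-1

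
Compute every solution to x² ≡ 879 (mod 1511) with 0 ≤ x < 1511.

Since 1511 ≡ 3 (mod 4), a square root of 879 is 879^((1511+1)/4) = 879^378 mod 1511.
Repeated squaring: 879^2≡520, 879^4≡1442, 879^8≡228, 879^16≡610, 879^32≡394, 879^64≡1114, 879^128≡465, 879^256≡152 (mod 1511).
879^378 = 879^(256+64+32+16+8+2) ≡ 1034 (mod 1511).
Check: 1034² = 1069156 ≡ 879 (mod 1511). The two roots are 477 and 1034.

477, 1034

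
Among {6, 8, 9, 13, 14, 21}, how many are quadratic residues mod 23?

(6/23) = +1 → QR.
(8/23) = +1 → QR.
(9/23) = +1 → QR.
(13/23) = +1 → QR.
(14/23) = -1 → non-residue.
(21/23) = -1 → non-residue.
Total quadratic residues among the 6: 4.

4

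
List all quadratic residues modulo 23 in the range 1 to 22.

1, 2, 3, 4, 6, 8, 9, 12, 13, 16, 18

Square k = 1,…,11 (k and 23−k give the same square):
1²=1, 2²=4, 3²=9, 4²=16, 5²≡2, 6²≡13, 7²≡3, 8²≡18, 9²≡12, 10²≡8, 11²≡6 (mod 23).
So the quadratic residues mod 23 are {1, 2, 3, 4, 6, 8, 9, 12, 13, 16, 18}.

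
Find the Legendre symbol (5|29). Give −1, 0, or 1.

1

Reciprocity: 5 ≡ 1 and 29 ≡ 1 (mod 4), so (5/29) = +(29/5).
Reduce top mod 5: now compute (4/5).
Pull out 2^2: since 5 ≡ 5 (mod 8), (2/5) = -1, so (2/5)^2 = +1.
Reached (1/5) = 1. Collecting the sign flips along the way, the symbol is +1.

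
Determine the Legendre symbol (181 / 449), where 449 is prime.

1

Reciprocity: 181 ≡ 1 and 449 ≡ 1 (mod 4), so (181/449) = +(449/181).
Reduce top mod 181: now compute (87/181).
Reciprocity: 87 ≡ 3 and 181 ≡ 1 (mod 4), so (87/181) = +(181/87).
Reduce top mod 87: now compute (7/87).
Reciprocity: 7 ≡ 3 and 87 ≡ 3 (mod 4), so (7/87) = −(87/7).
Reduce top mod 7: now compute (3/7).
Reciprocity: 3 ≡ 3 and 7 ≡ 3 (mod 4), so (3/7) = −(7/3).
Reduce top mod 3: now compute (1/3).
Reached (1/3) = 1. Collecting the sign flips along the way, the symbol is +1.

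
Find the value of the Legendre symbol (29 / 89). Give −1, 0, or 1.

Reciprocity: 29 ≡ 1 and 89 ≡ 1 (mod 4), so (29/89) = +(89/29).
Reduce top mod 29: now compute (2/29).
Pull out 2: since 29 ≡ 5 (mod 8), (2/29) = -1.
Reached (1/29) = 1. Collecting the sign flips along the way, the symbol is -1.

-1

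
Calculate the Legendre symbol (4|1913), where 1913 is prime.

Pull out 2^2: since 1913 ≡ 1 (mod 8), (2/1913) = +1, so (2/1913)^2 = +1.
Reached (1/1913) = 1. Collecting the sign flips along the way, the symbol is +1.

1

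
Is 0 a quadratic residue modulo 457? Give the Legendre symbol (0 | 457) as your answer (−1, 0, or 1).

Top reduces to 0: gcd > 1, so the symbol is 0.

0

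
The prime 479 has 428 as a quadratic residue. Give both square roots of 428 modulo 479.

145, 334

Since 479 ≡ 3 (mod 4), a square root of 428 is 428^((479+1)/4) = 428^120 mod 479.
Repeated squaring: 428^2≡206, 428^4≡284, 428^8≡184, 428^16≡326, 428^32≡417, 428^64≡12 (mod 479).
428^120 = 428^(64+32+16+8) ≡ 334 (mod 479).
Check: 334² = 111556 ≡ 428 (mod 479). The two roots are 145 and 334.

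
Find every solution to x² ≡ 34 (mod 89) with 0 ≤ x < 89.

89 ≡ 1 (mod 4), so we find a root by search.
Trying successive values, 37² = 1369 ≡ 34 (mod 89). The other root is 89 − 37 = 52.

37, 52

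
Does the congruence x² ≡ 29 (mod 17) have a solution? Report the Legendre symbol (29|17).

-1

First reduce: 29 ≡ 12 (mod 17).
Pull out 2^2: since 17 ≡ 1 (mod 8), (2/17) = +1, so (2/17)^2 = +1.
Reciprocity: 3 ≡ 3 and 17 ≡ 1 (mod 4), so (3/17) = +(17/3).
Reduce top mod 3: now compute (2/3).
Pull out 2: since 3 ≡ 3 (mod 8), (2/3) = -1.
Reached (1/3) = 1. Collecting the sign flips along the way, the symbol is -1.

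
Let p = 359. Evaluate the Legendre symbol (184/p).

1

Pull out 2^3: since 359 ≡ 7 (mod 8), (2/359) = +1, so (2/359)^3 = +1.
Reciprocity: 23 ≡ 3 and 359 ≡ 3 (mod 4), so (23/359) = −(359/23).
Reduce top mod 23: now compute (14/23).
Pull out 2: since 23 ≡ 7 (mod 8), (2/23) = +1.
Reciprocity: 7 ≡ 3 and 23 ≡ 3 (mod 4), so (7/23) = −(23/7).
Reduce top mod 7: now compute (2/7).
Pull out 2: since 7 ≡ 7 (mod 8), (2/7) = +1.
Reached (1/7) = 1. Collecting the sign flips along the way, the symbol is +1.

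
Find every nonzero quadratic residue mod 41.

1 2 4 5 8 9 10 16 18 20 21 23 25 31 32 33 36 37 39 40

Square k = 1,…,20 (k and 41−k give the same square):
1²=1, 2²=4, 3²=9, 4²=16, 5²=25, 6²=36, 7²≡8, 8²≡23, 9²≡40, 10²≡18, 11²≡39, 12²≡21, 13²≡5, 14²≡32, 15²≡20, 16²≡10, 17²≡2, 18²≡37, 19²≡33, 20²≡31 (mod 41).
So the quadratic residues mod 41 are {1, 2, 4, 5, 8, 9, 10, 16, 18, 20, 21, 23, 25, 31, 32, 33, 36, 37, 39, 40}.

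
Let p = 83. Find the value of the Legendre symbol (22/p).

Pull out 2: since 83 ≡ 3 (mod 8), (2/83) = -1.
Reciprocity: 11 ≡ 3 and 83 ≡ 3 (mod 4), so (11/83) = −(83/11).
Reduce top mod 11: now compute (6/11).
Pull out 2: since 11 ≡ 3 (mod 8), (2/11) = -1.
Reciprocity: 3 ≡ 3 and 11 ≡ 3 (mod 4), so (3/11) = −(11/3).
Reduce top mod 3: now compute (2/3).
Pull out 2: since 3 ≡ 3 (mod 8), (2/3) = -1.
Reached (1/3) = 1. Collecting the sign flips along the way, the symbol is -1.

-1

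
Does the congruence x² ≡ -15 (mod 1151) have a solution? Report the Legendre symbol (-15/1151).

-1

First reduce: -15 ≡ 1136 (mod 1151).
Pull out 2^4: since 1151 ≡ 7 (mod 8), (2/1151) = +1, so (2/1151)^4 = +1.
Reciprocity: 71 ≡ 3 and 1151 ≡ 3 (mod 4), so (71/1151) = −(1151/71).
Reduce top mod 71: now compute (15/71).
Reciprocity: 15 ≡ 3 and 71 ≡ 3 (mod 4), so (15/71) = −(71/15).
Reduce top mod 15: now compute (11/15).
Reciprocity: 11 ≡ 3 and 15 ≡ 3 (mod 4), so (11/15) = −(15/11).
Reduce top mod 11: now compute (4/11).
Pull out 2^2: since 11 ≡ 3 (mod 8), (2/11) = -1, so (2/11)^2 = +1.
Reached (1/11) = 1. Collecting the sign flips along the way, the symbol is -1.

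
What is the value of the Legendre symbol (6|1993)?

Pull out 2: since 1993 ≡ 1 (mod 8), (2/1993) = +1.
Reciprocity: 3 ≡ 3 and 1993 ≡ 1 (mod 4), so (3/1993) = +(1993/3).
Reduce top mod 3: now compute (1/3).
Reached (1/3) = 1. Collecting the sign flips along the way, the symbol is +1.

1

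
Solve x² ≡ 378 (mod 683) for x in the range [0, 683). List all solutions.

294, 389

Since 683 ≡ 3 (mod 4), a square root of 378 is 378^((683+1)/4) = 378^171 mod 683.
Repeated squaring: 378^2≡137, 378^4≡328, 378^8≡353, 378^16≡303, 378^32≡287, 378^64≡409, 378^128≡629 (mod 683).
378^171 = 378^(128+32+8+2+1) ≡ 389 (mod 683).
Check: 389² = 151321 ≡ 378 (mod 683). The two roots are 294 and 389.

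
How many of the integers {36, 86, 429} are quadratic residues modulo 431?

1

(36/431) = +1 → QR.
(86/431) = -1 → non-residue.
(429/431) = -1 → non-residue.
Total quadratic residues among the 3: 1.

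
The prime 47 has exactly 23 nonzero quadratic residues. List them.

1,2,3,4,6,7,8,9,12,14,16,17,18,21,24,25,27,28,32,34,36,37,42

Square k = 1,…,23 (k and 47−k give the same square):
1²=1, 2²=4, 3²=9, 4²=16, 5²=25, 6²=36, 7²≡2, 8²≡17, 9²≡34, 10²≡6, 11²≡27, 12²≡3, 13²≡28, 14²≡8, 15²≡37, 16²≡21, 17²≡7, 18²≡42, 19²≡32, 20²≡24, 21²≡18, 22²≡14, 23²≡12 (mod 47).
So the quadratic residues mod 47 are {1, 2, 3, 4, 6, 7, 8, 9, 12, 14, 16, 17, 18, 21, 24, 25, 27, 28, 32, 34, 36, 37, 42}.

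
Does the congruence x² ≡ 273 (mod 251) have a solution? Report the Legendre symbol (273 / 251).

1

Euler's criterion: (273/251) ≡ 22^125 (mod 251).
22^2 ≡ 233 (mod 251)
22^4 ≡ 73 (mod 251)
22^8 ≡ 58 (mod 251)
22^16 ≡ 101 (mod 251)
22^32 ≡ 161 (mod 251)
22^64 ≡ 68 (mod 251)
22^125 = 22^(64+32+16+8+4+1) ≡ 1 (mod 251).
Result is 1, so (273/251) = 1.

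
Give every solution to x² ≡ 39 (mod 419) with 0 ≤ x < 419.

36, 383

Since 419 ≡ 3 (mod 4), a square root of 39 is 39^((419+1)/4) = 39^105 mod 419.
Repeated squaring: 39^2≡264, 39^4≡142, 39^8≡52, 39^16≡190, 39^32≡66, 39^64≡166 (mod 419).
39^105 = 39^(64+32+8+1) ≡ 36 (mod 419).
Check: 36² = 1296 ≡ 39 (mod 419). The two roots are 36 and 383.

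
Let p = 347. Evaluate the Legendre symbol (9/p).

Reciprocity: 9 ≡ 1 and 347 ≡ 3 (mod 4), so (9/347) = +(347/9).
Reduce top mod 9: now compute (5/9).
Reciprocity: 5 ≡ 1 and 9 ≡ 1 (mod 4), so (5/9) = +(9/5).
Reduce top mod 5: now compute (4/5).
Pull out 2^2: since 5 ≡ 5 (mod 8), (2/5) = -1, so (2/5)^2 = +1.
Reached (1/5) = 1. Collecting the sign flips along the way, the symbol is +1.

1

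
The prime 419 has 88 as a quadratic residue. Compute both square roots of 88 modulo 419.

Since 419 ≡ 3 (mod 4), a square root of 88 is 88^((419+1)/4) = 88^105 mod 419.
Repeated squaring: 88^2≡202, 88^4≡161, 88^8≡362, 88^16≡316, 88^32≡134, 88^64≡358 (mod 419).
88^105 = 88^(64+32+8+1) ≡ 377 (mod 419).
Check: 377² = 142129 ≡ 88 (mod 419). The two roots are 42 and 377.

42, 377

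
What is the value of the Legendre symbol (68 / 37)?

Euler's criterion: (68/37) ≡ 31^18 (mod 37).
31^2 ≡ 36 (mod 37)
31^4 ≡ 1 (mod 37)
31^8 ≡ 1 (mod 37)
31^16 ≡ 1 (mod 37)
31^18 = 31^(16+2) ≡ 36 (mod 37).
Result is 36 ≡ −1, so (68/37) = −1.

-1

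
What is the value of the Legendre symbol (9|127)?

1

Euler's criterion: (9/127) ≡ 9^63 (mod 127).
9^2 ≡ 81 (mod 127)
9^4 ≡ 84 (mod 127)
9^8 ≡ 71 (mod 127)
9^16 ≡ 88 (mod 127)
9^32 ≡ 124 (mod 127)
9^63 = 9^(32+16+8+4+2+1) ≡ 1 (mod 127).
Result is 1, so (9/127) = 1.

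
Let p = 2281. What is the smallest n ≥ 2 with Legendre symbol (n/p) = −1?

(2/2281) = +1, so 2 is a residue.
(3/2281) = +1, so 3 is a residue.
(4/2281) = +1, so 4 is a residue.
(5/2281) = +1, so 5 is a residue.
(6/2281) = +1, so 6 is a residue.
(7/2281) = −1, so 7 is the smallest positive non-residue mod 2281.

7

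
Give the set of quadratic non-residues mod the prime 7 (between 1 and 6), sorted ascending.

3,5,6

Square k = 1,…,3 (k and 7−k give the same square):
1²=1, 2²=4, 3²≡2 (mod 7).
The residues are {1, 2, 4}; the non-residues are the remaining 3 nonzero classes.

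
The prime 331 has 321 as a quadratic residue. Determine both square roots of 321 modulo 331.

68, 263

Since 331 ≡ 3 (mod 4), a square root of 321 is 321^((331+1)/4) = 321^83 mod 331.
Repeated squaring: 321^2≡100, 321^4≡70, 321^8≡266, 321^16≡253, 321^32≡126, 321^64≡319 (mod 331).
321^83 = 321^(64+16+2+1) ≡ 68 (mod 331).
Check: 68² = 4624 ≡ 321 (mod 331). The two roots are 68 and 263.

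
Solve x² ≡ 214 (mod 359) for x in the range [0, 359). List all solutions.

Since 359 ≡ 3 (mod 4), a square root of 214 is 214^((359+1)/4) = 214^90 mod 359.
Repeated squaring: 214^2≡203, 214^4≡283, 214^8≡32, 214^16≡306, 214^32≡296, 214^64≡20 (mod 359).
214^90 = 214^(64+16+8+2) ≡ 219 (mod 359).
Check: 219² = 47961 ≡ 214 (mod 359). The two roots are 140 and 219.

140, 219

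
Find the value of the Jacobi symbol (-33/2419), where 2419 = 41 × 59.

1

First reduce: -33 ≡ 2386 (mod 2419).
Pull out 2: since 2419 ≡ 3 (mod 8), (2/2419) = -1.
Reciprocity: 1193 ≡ 1 and 2419 ≡ 3 (mod 4), so (1193/2419) = +(2419/1193).
Reduce top mod 1193: now compute (33/1193).
Reciprocity: 33 ≡ 1 and 1193 ≡ 1 (mod 4), so (33/1193) = +(1193/33).
Reduce top mod 33: now compute (5/33).
Reciprocity: 5 ≡ 1 and 33 ≡ 1 (mod 4), so (5/33) = +(33/5).
Reduce top mod 5: now compute (3/5).
Reciprocity: 3 ≡ 3 and 5 ≡ 1 (mod 4), so (3/5) = +(5/3).
Reduce top mod 3: now compute (2/3).
Pull out 2: since 3 ≡ 3 (mod 8), (2/3) = -1.
Reached (1/3) = 1. Collecting the sign flips along the way, the symbol is +1.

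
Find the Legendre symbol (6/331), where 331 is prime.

1

Pull out 2: since 331 ≡ 3 (mod 8), (2/331) = -1.
Reciprocity: 3 ≡ 3 and 331 ≡ 3 (mod 4), so (3/331) = −(331/3).
Reduce top mod 3: now compute (1/3).
Reached (1/3) = 1. Collecting the sign flips along the way, the symbol is +1.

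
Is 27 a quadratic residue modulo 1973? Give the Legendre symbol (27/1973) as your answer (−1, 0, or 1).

Reciprocity: 27 ≡ 3 and 1973 ≡ 1 (mod 4), so (27/1973) = +(1973/27).
Reduce top mod 27: now compute (2/27).
Pull out 2: since 27 ≡ 3 (mod 8), (2/27) = -1.
Reached (1/27) = 1. Collecting the sign flips along the way, the symbol is -1.

-1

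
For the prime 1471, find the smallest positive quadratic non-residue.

3

(2/1471) = +1, so 2 is a residue.
(3/1471) = −1, so 3 is the smallest positive non-residue mod 1471.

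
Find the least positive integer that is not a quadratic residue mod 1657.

(2/1657) = +1, so 2 is a residue.
(3/1657) = +1, so 3 is a residue.
(4/1657) = +1, so 4 is a residue.
(5/1657) = −1, so 5 is the smallest positive non-residue mod 1657.

5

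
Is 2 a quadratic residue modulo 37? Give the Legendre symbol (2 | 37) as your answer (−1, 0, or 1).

-1

Euler's criterion: (2/37) ≡ 2^18 (mod 37).
2^2 ≡ 4 (mod 37)
2^4 ≡ 16 (mod 37)
2^8 ≡ 34 (mod 37)
2^16 ≡ 9 (mod 37)
2^18 = 2^(16+2) ≡ 36 (mod 37).
Result is 36 ≡ −1, so (2/37) = −1.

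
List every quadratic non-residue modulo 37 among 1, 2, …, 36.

2,5,6,8,13,14,15,17,18,19,20,22,23,24,29,31,32,35

Square k = 1,…,18 (k and 37−k give the same square):
1²=1, 2²=4, 3²=9, 4²=16, 5²=25, 6²=36, 7²≡12, 8²≡27, 9²≡7, 10²≡26, 11²≡10, 12²≡33, 13²≡21, 14²≡11, 15²≡3, 16²≡34, 17²≡30, 18²≡28 (mod 37).
The residues are {1, 3, 4, 7, 9, 10, 11, 12, 16, 21, 25, 26, 27, 28, 30, 33, 34, 36}; the non-residues are the remaining 18 nonzero classes.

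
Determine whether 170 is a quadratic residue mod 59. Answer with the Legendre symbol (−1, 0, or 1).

-1

First reduce: 170 ≡ 52 (mod 59).
Pull out 2^2: since 59 ≡ 3 (mod 8), (2/59) = -1, so (2/59)^2 = +1.
Reciprocity: 13 ≡ 1 and 59 ≡ 3 (mod 4), so (13/59) = +(59/13).
Reduce top mod 13: now compute (7/13).
Reciprocity: 7 ≡ 3 and 13 ≡ 1 (mod 4), so (7/13) = +(13/7).
Reduce top mod 7: now compute (6/7).
Pull out 2: since 7 ≡ 7 (mod 8), (2/7) = +1.
Reciprocity: 3 ≡ 3 and 7 ≡ 3 (mod 4), so (3/7) = −(7/3).
Reduce top mod 3: now compute (1/3).
Reached (1/3) = 1. Collecting the sign flips along the way, the symbol is -1.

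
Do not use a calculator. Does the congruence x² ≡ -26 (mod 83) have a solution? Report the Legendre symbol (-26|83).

First reduce: -26 ≡ 57 (mod 83).
Reciprocity: 57 ≡ 1 and 83 ≡ 3 (mod 4), so (57/83) = +(83/57).
Reduce top mod 57: now compute (26/57).
Pull out 2: since 57 ≡ 1 (mod 8), (2/57) = +1.
Reciprocity: 13 ≡ 1 and 57 ≡ 1 (mod 4), so (13/57) = +(57/13).
Reduce top mod 13: now compute (5/13).
Reciprocity: 5 ≡ 1 and 13 ≡ 1 (mod 4), so (5/13) = +(13/5).
Reduce top mod 5: now compute (3/5).
Reciprocity: 3 ≡ 3 and 5 ≡ 1 (mod 4), so (3/5) = +(5/3).
Reduce top mod 3: now compute (2/3).
Pull out 2: since 3 ≡ 3 (mod 8), (2/3) = -1.
Reached (1/3) = 1. Collecting the sign flips along the way, the symbol is -1.

-1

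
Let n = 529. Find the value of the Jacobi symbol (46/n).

Pull out 2: since 529 ≡ 1 (mod 8), (2/529) = +1.
Reciprocity: 23 ≡ 3 and 529 ≡ 1 (mod 4), so (23/529) = +(529/23).
Reduce top mod 23: now compute (0/23).
Top reduces to 0: gcd > 1, so the symbol is 0.

0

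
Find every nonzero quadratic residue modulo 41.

Square k = 1,…,20 (k and 41−k give the same square):
1²=1, 2²=4, 3²=9, 4²=16, 5²=25, 6²=36, 7²≡8, 8²≡23, 9²≡40, 10²≡18, 11²≡39, 12²≡21, 13²≡5, 14²≡32, 15²≡20, 16²≡10, 17²≡2, 18²≡37, 19²≡33, 20²≡31 (mod 41).
So the quadratic residues mod 41 are {1, 2, 4, 5, 8, 9, 10, 16, 18, 20, 21, 23, 25, 31, 32, 33, 36, 37, 39, 40}.

1,2,4,5,8,9,10,16,18,20,21,23,25,31,32,33,36,37,39,40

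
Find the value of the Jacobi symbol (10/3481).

1

Pull out 2: since 3481 ≡ 1 (mod 8), (2/3481) = +1.
Reciprocity: 5 ≡ 1 and 3481 ≡ 1 (mod 4), so (5/3481) = +(3481/5).
Reduce top mod 5: now compute (1/5).
Reached (1/5) = 1. Collecting the sign flips along the way, the symbol is +1.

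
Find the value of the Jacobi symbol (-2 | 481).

1

First reduce: -2 ≡ 479 (mod 481).
Reciprocity: 479 ≡ 3 and 481 ≡ 1 (mod 4), so (479/481) = +(481/479).
Reduce top mod 479: now compute (2/479).
Pull out 2: since 479 ≡ 7 (mod 8), (2/479) = +1.
Reached (1/479) = 1. Collecting the sign flips along the way, the symbol is +1.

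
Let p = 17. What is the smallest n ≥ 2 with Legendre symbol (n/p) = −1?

(2/17) = +1, so 2 is a residue.
(3/17) = −1, so 3 is the smallest positive non-residue mod 17.

3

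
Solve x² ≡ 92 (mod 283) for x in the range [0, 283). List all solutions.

Since 283 ≡ 3 (mod 4), a square root of 92 is 92^((283+1)/4) = 92^71 mod 283.
Repeated squaring: 92^2≡257, 92^4≡110, 92^8≡214, 92^16≡233, 92^32≡236, 92^64≡228 (mod 283).
92^71 = 92^(64+4+2+1) ≡ 112 (mod 283).
Check: 112² = 12544 ≡ 92 (mod 283). The two roots are 112 and 171.

112, 171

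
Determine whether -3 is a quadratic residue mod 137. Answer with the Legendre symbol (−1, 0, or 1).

-1

First reduce: -3 ≡ 134 (mod 137).
Pull out 2: since 137 ≡ 1 (mod 8), (2/137) = +1.
Reciprocity: 67 ≡ 3 and 137 ≡ 1 (mod 4), so (67/137) = +(137/67).
Reduce top mod 67: now compute (3/67).
Reciprocity: 3 ≡ 3 and 67 ≡ 3 (mod 4), so (3/67) = −(67/3).
Reduce top mod 3: now compute (1/3).
Reached (1/3) = 1. Collecting the sign flips along the way, the symbol is -1.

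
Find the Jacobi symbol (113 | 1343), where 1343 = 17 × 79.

1

Reciprocity: 113 ≡ 1 and 1343 ≡ 3 (mod 4), so (113/1343) = +(1343/113).
Reduce top mod 113: now compute (100/113).
Pull out 2^2: since 113 ≡ 1 (mod 8), (2/113) = +1, so (2/113)^2 = +1.
Reciprocity: 25 ≡ 1 and 113 ≡ 1 (mod 4), so (25/113) = +(113/25).
Reduce top mod 25: now compute (13/25).
Reciprocity: 13 ≡ 1 and 25 ≡ 1 (mod 4), so (13/25) = +(25/13).
Reduce top mod 13: now compute (12/13).
Pull out 2^2: since 13 ≡ 5 (mod 8), (2/13) = -1, so (2/13)^2 = +1.
Reciprocity: 3 ≡ 3 and 13 ≡ 1 (mod 4), so (3/13) = +(13/3).
Reduce top mod 3: now compute (1/3).
Reached (1/3) = 1. Collecting the sign flips along the way, the symbol is +1.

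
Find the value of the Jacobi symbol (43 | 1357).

1

Reciprocity: 43 ≡ 3 and 1357 ≡ 1 (mod 4), so (43/1357) = +(1357/43).
Reduce top mod 43: now compute (24/43).
Pull out 2^3: since 43 ≡ 3 (mod 8), (2/43) = -1, so (2/43)^3 = -1.
Reciprocity: 3 ≡ 3 and 43 ≡ 3 (mod 4), so (3/43) = −(43/3).
Reduce top mod 3: now compute (1/3).
Reached (1/3) = 1. Collecting the sign flips along the way, the symbol is +1.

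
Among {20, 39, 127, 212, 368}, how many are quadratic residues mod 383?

(20/383) = -1 → non-residue.
(39/383) = -1 → non-residue.
(127/383) = -1 → non-residue.
(212/383) = -1 → non-residue.
(368/383) = +1 → QR.
Total quadratic residues among the 5: 1.

1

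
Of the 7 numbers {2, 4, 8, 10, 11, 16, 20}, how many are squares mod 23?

4

(2/23) = +1 → QR.
(4/23) = +1 → QR.
(8/23) = +1 → QR.
(10/23) = -1 → non-residue.
(11/23) = -1 → non-residue.
(16/23) = +1 → QR.
(20/23) = -1 → non-residue.
Total quadratic residues among the 7: 4.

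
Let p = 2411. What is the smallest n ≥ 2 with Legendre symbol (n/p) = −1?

2

(2/2411) = −1, so 2 is the smallest positive non-residue mod 2411.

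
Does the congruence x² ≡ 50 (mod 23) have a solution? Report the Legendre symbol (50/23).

1

Euler's criterion: (50/23) ≡ 4^11 (mod 23).
4^2 ≡ 16 (mod 23)
4^4 ≡ 3 (mod 23)
4^8 ≡ 9 (mod 23)
4^11 = 4^(8+2+1) ≡ 1 (mod 23).
Result is 1, so (50/23) = 1.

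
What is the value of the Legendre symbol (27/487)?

-1

Reciprocity: 27 ≡ 3 and 487 ≡ 3 (mod 4), so (27/487) = −(487/27).
Reduce top mod 27: now compute (1/27).
Reached (1/27) = 1. Collecting the sign flips along the way, the symbol is -1.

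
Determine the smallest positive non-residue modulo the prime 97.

(2/97) = +1, so 2 is a residue.
(3/97) = +1, so 3 is a residue.
(4/97) = +1, so 4 is a residue.
(5/97) = −1, so 5 is the smallest positive non-residue mod 97.

5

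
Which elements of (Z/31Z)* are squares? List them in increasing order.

1,2,4,5,7,8,9,10,14,16,18,19,20,25,28

Square k = 1,…,15 (k and 31−k give the same square):
1²=1, 2²=4, 3²=9, 4²=16, 5²=25, 6²≡5, 7²≡18, 8²≡2, 9²≡19, 10²≡7, 11²≡28, 12²≡20, 13²≡14, 14²≡10, 15²≡8 (mod 31).
So the quadratic residues mod 31 are {1, 2, 4, 5, 7, 8, 9, 10, 14, 16, 18, 19, 20, 25, 28}.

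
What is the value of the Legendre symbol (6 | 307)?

Pull out 2: since 307 ≡ 3 (mod 8), (2/307) = -1.
Reciprocity: 3 ≡ 3 and 307 ≡ 3 (mod 4), so (3/307) = −(307/3).
Reduce top mod 3: now compute (1/3).
Reached (1/3) = 1. Collecting the sign flips along the way, the symbol is +1.

1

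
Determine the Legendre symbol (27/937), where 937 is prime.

Reciprocity: 27 ≡ 3 and 937 ≡ 1 (mod 4), so (27/937) = +(937/27).
Reduce top mod 27: now compute (19/27).
Reciprocity: 19 ≡ 3 and 27 ≡ 3 (mod 4), so (19/27) = −(27/19).
Reduce top mod 19: now compute (8/19).
Pull out 2^3: since 19 ≡ 3 (mod 8), (2/19) = -1, so (2/19)^3 = -1.
Reached (1/19) = 1. Collecting the sign flips along the way, the symbol is +1.

1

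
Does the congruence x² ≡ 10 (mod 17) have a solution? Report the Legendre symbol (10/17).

Pull out 2: since 17 ≡ 1 (mod 8), (2/17) = +1.
Reciprocity: 5 ≡ 1 and 17 ≡ 1 (mod 4), so (5/17) = +(17/5).
Reduce top mod 5: now compute (2/5).
Pull out 2: since 5 ≡ 5 (mod 8), (2/5) = -1.
Reached (1/5) = 1. Collecting the sign flips along the way, the symbol is -1.

-1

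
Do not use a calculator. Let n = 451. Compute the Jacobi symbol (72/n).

Pull out 2^3: since 451 ≡ 3 (mod 8), (2/451) = -1, so (2/451)^3 = -1.
Reciprocity: 9 ≡ 1 and 451 ≡ 3 (mod 4), so (9/451) = +(451/9).
Reduce top mod 9: now compute (1/9).
Reached (1/9) = 1. Collecting the sign flips along the way, the symbol is -1.

-1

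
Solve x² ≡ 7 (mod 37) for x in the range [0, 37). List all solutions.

37 ≡ 1 (mod 4), so we find a root by search.
Trying successive values, 9² = 81 ≡ 7 (mod 37). The other root is 37 − 9 = 28.

9, 28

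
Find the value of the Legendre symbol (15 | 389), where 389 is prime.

Euler's criterion: (15/389) ≡ 15^194 (mod 389).
15^2 ≡ 225 (mod 389)
15^4 ≡ 55 (mod 389)
15^8 ≡ 302 (mod 389)
15^16 ≡ 178 (mod 389)
15^32 ≡ 175 (mod 389)
15^64 ≡ 283 (mod 389)
15^128 ≡ 344 (mod 389)
15^194 = 15^(128+64+2) ≡ 388 (mod 389).
Result is 388 ≡ −1, so (15/389) = −1.

-1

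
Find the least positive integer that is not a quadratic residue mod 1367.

5

(2/1367) = +1, so 2 is a residue.
(3/1367) = +1, so 3 is a residue.
(4/1367) = +1, so 4 is a residue.
(5/1367) = −1, so 5 is the smallest positive non-residue mod 1367.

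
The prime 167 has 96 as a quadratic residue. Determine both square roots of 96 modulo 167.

51, 116

Since 167 ≡ 3 (mod 4), a square root of 96 is 96^((167+1)/4) = 96^42 mod 167.
Repeated squaring: 96^2≡31, 96^4≡126, 96^8≡11, 96^16≡121, 96^32≡112 (mod 167).
96^42 = 96^(32+8+2) ≡ 116 (mod 167).
Check: 116² = 13456 ≡ 96 (mod 167). The two roots are 51 and 116.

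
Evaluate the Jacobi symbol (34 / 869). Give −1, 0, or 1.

-1

Pull out 2: since 869 ≡ 5 (mod 8), (2/869) = -1.
Reciprocity: 17 ≡ 1 and 869 ≡ 1 (mod 4), so (17/869) = +(869/17).
Reduce top mod 17: now compute (2/17).
Pull out 2: since 17 ≡ 1 (mod 8), (2/17) = +1.
Reached (1/17) = 1. Collecting the sign flips along the way, the symbol is -1.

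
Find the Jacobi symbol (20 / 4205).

Pull out 2^2: since 4205 ≡ 5 (mod 8), (2/4205) = -1, so (2/4205)^2 = +1.
Reciprocity: 5 ≡ 1 and 4205 ≡ 1 (mod 4), so (5/4205) = +(4205/5).
Reduce top mod 5: now compute (0/5).
Top reduces to 0: gcd > 1, so the symbol is 0.

0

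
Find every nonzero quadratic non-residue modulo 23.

5, 7, 10, 11, 14, 15, 17, 19, 20, 21, 22

Square k = 1,…,11 (k and 23−k give the same square):
1²=1, 2²=4, 3²=9, 4²=16, 5²≡2, 6²≡13, 7²≡3, 8²≡18, 9²≡12, 10²≡8, 11²≡6 (mod 23).
The residues are {1, 2, 3, 4, 6, 8, 9, 12, 13, 16, 18}; the non-residues are the remaining 11 nonzero classes.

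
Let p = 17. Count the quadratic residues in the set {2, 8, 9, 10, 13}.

4

(2/17) = +1 → QR.
(8/17) = +1 → QR.
(9/17) = +1 → QR.
(10/17) = -1 → non-residue.
(13/17) = +1 → QR.
Total quadratic residues among the 5: 4.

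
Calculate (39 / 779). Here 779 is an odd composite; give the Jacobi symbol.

1

Reciprocity: 39 ≡ 3 and 779 ≡ 3 (mod 4), so (39/779) = −(779/39).
Reduce top mod 39: now compute (38/39).
Pull out 2: since 39 ≡ 7 (mod 8), (2/39) = +1.
Reciprocity: 19 ≡ 3 and 39 ≡ 3 (mod 4), so (19/39) = −(39/19).
Reduce top mod 19: now compute (1/19).
Reached (1/19) = 1. Collecting the sign flips along the way, the symbol is +1.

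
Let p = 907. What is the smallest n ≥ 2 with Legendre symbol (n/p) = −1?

2

(2/907) = −1, so 2 is the smallest positive non-residue mod 907.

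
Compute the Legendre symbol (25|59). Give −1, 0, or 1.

Reciprocity: 25 ≡ 1 and 59 ≡ 3 (mod 4), so (25/59) = +(59/25).
Reduce top mod 25: now compute (9/25).
Reciprocity: 9 ≡ 1 and 25 ≡ 1 (mod 4), so (9/25) = +(25/9).
Reduce top mod 9: now compute (7/9).
Reciprocity: 7 ≡ 3 and 9 ≡ 1 (mod 4), so (7/9) = +(9/7).
Reduce top mod 7: now compute (2/7).
Pull out 2: since 7 ≡ 7 (mod 8), (2/7) = +1.
Reached (1/7) = 1. Collecting the sign flips along the way, the symbol is +1.

1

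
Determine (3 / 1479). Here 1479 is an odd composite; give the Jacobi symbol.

0

Reciprocity: 3 ≡ 3 and 1479 ≡ 3 (mod 4), so (3/1479) = −(1479/3).
Reduce top mod 3: now compute (0/3).
Top reduces to 0: gcd > 1, so the symbol is 0.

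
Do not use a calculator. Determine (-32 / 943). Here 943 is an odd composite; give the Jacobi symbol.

First reduce: -32 ≡ 911 (mod 943).
Reciprocity: 911 ≡ 3 and 943 ≡ 3 (mod 4), so (911/943) = −(943/911).
Reduce top mod 911: now compute (32/911).
Pull out 2^5: since 911 ≡ 7 (mod 8), (2/911) = +1, so (2/911)^5 = +1.
Reached (1/911) = 1. Collecting the sign flips along the way, the symbol is -1.

-1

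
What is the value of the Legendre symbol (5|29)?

1

Reciprocity: 5 ≡ 1 and 29 ≡ 1 (mod 4), so (5/29) = +(29/5).
Reduce top mod 5: now compute (4/5).
Pull out 2^2: since 5 ≡ 5 (mod 8), (2/5) = -1, so (2/5)^2 = +1.
Reached (1/5) = 1. Collecting the sign flips along the way, the symbol is +1.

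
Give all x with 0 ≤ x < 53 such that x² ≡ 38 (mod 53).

53 ≡ 1 (mod 4), so we find a root by search.
Trying successive values, 12² = 144 ≡ 38 (mod 53). The other root is 53 − 12 = 41.

12, 41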